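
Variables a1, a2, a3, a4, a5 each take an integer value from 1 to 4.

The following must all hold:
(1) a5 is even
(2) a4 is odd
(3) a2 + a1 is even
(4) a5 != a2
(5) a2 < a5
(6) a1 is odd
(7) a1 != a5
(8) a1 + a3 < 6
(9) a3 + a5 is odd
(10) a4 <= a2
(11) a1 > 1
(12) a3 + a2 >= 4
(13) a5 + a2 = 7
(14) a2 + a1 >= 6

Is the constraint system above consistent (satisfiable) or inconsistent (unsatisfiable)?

Satisfiable

Take a1 = 3, a2 = 3, a3 = 1, a4 = 3, a5 = 4. Then constraint 8: a1 + a3 = 4; constraint 12: a3 + a2 = 4, and every other listed constraint is also met.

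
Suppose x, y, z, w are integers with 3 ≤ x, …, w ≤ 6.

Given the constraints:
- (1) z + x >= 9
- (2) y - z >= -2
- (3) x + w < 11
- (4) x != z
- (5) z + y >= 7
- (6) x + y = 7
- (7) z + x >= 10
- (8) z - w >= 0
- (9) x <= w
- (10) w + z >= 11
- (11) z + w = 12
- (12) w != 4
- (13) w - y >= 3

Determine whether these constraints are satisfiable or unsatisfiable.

Unsatisfiable

Constraints 2, 8, and 13 give y − z ≥ -2, z − w ≥ 0, w − y ≥ 3.
Adding all 3 inequalities: the left sides telescope to 0, and the right sides sum to (-2) + 0 + 3 = 1. So 0 ≥ 1, which is false.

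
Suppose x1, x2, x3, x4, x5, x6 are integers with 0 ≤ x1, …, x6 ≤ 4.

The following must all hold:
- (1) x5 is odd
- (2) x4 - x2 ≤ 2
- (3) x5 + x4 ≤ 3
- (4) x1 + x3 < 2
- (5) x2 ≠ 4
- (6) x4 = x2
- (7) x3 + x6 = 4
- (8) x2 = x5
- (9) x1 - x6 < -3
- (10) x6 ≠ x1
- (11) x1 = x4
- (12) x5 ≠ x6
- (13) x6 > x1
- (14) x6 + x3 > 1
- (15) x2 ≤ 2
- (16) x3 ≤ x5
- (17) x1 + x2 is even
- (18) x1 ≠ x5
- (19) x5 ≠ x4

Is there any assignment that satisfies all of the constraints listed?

From constraints 6, 8, and 11, x1 = x4 = x2 = x5, so x1 = x5. But constraint 18 says x1 ≠ x5. Contradiction.

Unsatisfiable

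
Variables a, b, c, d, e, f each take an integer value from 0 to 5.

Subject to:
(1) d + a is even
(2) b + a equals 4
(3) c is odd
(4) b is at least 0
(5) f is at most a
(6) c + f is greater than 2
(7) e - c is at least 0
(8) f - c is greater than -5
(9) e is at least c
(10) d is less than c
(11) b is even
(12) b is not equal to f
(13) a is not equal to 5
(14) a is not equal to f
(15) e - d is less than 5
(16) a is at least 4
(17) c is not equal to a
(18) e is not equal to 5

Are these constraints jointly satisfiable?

Take a = 4, b = 0, c = 3, d = 2, e = 4, f = 1. Then constraint 2: b + a = 4; constraint 6: c + f = 4; constraint 7: e - c = 1, and every other listed constraint is also met.

Satisfiable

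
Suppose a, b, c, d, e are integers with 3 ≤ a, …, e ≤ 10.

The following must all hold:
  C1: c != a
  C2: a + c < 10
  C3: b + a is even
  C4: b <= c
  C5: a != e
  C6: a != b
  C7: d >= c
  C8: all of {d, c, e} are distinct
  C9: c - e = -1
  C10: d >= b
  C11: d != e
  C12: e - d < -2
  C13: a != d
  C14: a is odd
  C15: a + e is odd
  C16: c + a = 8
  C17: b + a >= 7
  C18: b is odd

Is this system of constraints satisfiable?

The assignment a = 5, b = 3, c = 3, d = 8, e = 4 works:
  constraint 2 holds since a + c = 8.
  constraint 9 holds since c - e = -1.
The rest check out directly.

Satisfiable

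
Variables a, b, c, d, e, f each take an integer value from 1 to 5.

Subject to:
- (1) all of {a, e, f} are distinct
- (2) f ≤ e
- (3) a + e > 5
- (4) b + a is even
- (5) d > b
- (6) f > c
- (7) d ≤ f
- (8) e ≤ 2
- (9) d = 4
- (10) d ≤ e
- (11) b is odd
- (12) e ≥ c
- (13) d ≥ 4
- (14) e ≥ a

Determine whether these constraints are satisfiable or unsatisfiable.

Unsatisfiable

From constraints 7 and 13: f ≥ d and d ≥ 4, so f ≥ 4. From constraints 2 and 8: f ≤ e and e ≤ 2, so f ≤ 2. But 2 < 4, so no value of f works.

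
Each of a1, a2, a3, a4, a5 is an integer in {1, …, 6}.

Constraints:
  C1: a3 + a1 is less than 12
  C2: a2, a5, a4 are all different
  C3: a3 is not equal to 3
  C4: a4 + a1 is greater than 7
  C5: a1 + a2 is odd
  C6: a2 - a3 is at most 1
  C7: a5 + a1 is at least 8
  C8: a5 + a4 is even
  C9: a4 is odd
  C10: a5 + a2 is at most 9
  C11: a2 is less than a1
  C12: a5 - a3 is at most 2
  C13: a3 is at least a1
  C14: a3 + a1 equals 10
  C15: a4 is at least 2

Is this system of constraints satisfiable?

Satisfiable

Setting (a1, a2, a3, a4, a5) = (5, 4, 5, 3, 5) satisfies everything: constraint 1: a3 + a1 = 10; constraint 4: a4 + a1 = 8, and the others follow.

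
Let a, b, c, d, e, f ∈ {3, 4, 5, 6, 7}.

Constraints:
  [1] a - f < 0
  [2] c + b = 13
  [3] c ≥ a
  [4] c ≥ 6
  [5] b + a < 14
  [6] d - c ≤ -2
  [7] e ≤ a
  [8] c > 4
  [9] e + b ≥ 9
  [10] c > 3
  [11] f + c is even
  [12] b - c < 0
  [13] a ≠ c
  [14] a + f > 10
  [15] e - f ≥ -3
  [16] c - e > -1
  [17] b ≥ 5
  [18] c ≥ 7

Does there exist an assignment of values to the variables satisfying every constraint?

Satisfiable

Take a = 5, b = 6, c = 7, d = 5, e = 5, f = 7. Then constraint 1: a - f = -2; constraint 2: c + b = 13, and every other listed constraint is also met.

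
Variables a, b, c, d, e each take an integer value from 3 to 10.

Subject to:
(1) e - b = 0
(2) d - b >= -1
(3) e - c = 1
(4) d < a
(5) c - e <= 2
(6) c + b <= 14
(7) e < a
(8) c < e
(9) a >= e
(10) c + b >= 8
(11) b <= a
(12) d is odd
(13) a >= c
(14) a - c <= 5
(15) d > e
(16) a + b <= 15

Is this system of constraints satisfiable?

Satisfiable

The assignment a = 9, b = 6, c = 5, d = 7, e = 6 works:
  constraint 1 holds since e - b = 0.
  constraint 2 holds since d - b = 1.
The rest check out directly.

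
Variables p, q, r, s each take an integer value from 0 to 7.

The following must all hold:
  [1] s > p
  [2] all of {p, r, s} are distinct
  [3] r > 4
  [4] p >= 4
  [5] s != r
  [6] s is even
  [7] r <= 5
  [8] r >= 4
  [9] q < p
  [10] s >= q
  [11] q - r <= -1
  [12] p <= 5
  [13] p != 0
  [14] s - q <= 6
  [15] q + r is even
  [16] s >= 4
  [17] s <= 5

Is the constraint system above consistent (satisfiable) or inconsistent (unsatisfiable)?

Unsatisfiable

Constraints 4, 7, 8, 12, 16, and 17 confine each of p, r, s to the 2 values {4, 5}.
Constraint 2 requires all 3 of them to be distinct, but only 2 values are available — impossible by the pigeonhole principle.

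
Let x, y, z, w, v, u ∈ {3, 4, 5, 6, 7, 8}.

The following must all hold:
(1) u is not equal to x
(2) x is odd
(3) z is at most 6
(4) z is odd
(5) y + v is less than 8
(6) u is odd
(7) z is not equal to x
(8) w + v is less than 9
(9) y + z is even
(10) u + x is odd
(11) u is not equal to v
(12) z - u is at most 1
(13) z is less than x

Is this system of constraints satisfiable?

Constraint 6 makes u odd and constraint 2 makes x odd, so u + x must be even. Constraint 10 says u + x is odd — contradiction.

Unsatisfiable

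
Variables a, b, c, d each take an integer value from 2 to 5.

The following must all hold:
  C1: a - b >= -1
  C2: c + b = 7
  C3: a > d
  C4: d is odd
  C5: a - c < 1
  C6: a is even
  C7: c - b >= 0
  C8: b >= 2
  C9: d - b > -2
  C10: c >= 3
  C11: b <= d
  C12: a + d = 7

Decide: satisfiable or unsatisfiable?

Satisfiable

One satisfying assignment is a = 4, b = 3, c = 4, d = 3.
For the less obvious constraints — constraint 1: a - b = 1; constraint 2: c + b = 7 — and the others hold by inspection.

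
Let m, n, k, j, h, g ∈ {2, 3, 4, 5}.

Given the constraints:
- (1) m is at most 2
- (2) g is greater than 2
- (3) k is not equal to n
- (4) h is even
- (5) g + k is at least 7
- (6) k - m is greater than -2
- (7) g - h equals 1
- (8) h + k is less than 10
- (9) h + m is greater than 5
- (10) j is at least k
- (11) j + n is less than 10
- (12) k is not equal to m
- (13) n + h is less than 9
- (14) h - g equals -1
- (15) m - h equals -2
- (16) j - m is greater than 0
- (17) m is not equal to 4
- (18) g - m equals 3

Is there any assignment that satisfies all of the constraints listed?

Setting (m, n, k, j, h, g) = (2, 4, 3, 4, 4, 5) satisfies everything: constraint 5: g + k = 8; constraint 6: k - m = 1, and the others follow.

Satisfiable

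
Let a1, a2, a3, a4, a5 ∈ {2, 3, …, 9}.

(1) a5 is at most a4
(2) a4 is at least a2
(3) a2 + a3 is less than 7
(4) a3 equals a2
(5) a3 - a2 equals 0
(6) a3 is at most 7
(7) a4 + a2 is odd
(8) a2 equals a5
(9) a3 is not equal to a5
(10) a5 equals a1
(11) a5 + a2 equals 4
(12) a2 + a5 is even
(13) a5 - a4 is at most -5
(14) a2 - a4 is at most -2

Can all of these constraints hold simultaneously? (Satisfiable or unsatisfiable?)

Unsatisfiable

From constraints 4 and 8, a3 = a2 = a5, so a3 = a5. But constraint 9 says a3 ≠ a5. Contradiction.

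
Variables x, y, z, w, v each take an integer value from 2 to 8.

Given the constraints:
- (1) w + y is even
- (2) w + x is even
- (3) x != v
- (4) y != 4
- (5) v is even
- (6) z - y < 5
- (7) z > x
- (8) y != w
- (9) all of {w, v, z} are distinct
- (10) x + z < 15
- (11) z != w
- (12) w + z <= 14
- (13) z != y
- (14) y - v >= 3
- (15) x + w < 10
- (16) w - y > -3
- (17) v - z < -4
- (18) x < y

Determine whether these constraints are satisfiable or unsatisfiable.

Satisfiable

Setting (x, y, z, w, v) = (4, 6, 8, 4, 2) satisfies everything: constraint 6: z - y = 2; constraint 10: x + z = 12, and the others follow.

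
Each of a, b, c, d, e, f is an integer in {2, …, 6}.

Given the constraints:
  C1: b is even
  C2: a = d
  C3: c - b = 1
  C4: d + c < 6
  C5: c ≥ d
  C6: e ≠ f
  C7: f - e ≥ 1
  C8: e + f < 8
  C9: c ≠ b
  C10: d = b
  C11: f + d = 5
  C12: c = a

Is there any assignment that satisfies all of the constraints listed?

From constraints 2, 10, and 12, c = a = d = b, so c = b. But constraint 9 says c ≠ b. Contradiction.

Unsatisfiable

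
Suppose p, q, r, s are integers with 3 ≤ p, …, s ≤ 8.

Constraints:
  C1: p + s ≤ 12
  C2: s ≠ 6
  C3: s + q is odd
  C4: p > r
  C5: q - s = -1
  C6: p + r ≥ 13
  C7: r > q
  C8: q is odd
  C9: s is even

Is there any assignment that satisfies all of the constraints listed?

Satisfiable

The assignment p = 7, q = 3, r = 6, s = 4 works:
  constraint 1 holds since p + s = 11.
  constraint 5 holds since q - s = -1.
The rest check out directly.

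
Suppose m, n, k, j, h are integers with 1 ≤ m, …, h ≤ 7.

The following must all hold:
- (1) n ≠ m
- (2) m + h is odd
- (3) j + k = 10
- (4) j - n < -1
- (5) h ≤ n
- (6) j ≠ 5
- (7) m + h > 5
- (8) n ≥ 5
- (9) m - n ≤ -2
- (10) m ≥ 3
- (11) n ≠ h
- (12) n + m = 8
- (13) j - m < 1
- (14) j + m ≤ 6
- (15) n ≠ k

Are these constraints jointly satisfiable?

The assignment m = 3, n = 5, k = 7, j = 3, h = 4 works:
  constraint 3 holds since j + k = 10.
  constraint 4 holds since j - n = -2.
The rest check out directly.

Satisfiable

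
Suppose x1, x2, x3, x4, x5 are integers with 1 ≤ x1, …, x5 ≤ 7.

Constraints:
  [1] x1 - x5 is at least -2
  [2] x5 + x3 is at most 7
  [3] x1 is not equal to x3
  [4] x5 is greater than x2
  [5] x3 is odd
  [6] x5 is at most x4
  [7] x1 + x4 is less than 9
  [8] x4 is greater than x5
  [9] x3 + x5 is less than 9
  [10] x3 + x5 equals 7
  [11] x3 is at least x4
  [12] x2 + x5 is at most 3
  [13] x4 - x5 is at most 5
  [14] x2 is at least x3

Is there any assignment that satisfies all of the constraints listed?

Unsatisfiable

Constraints 4, 8, 11, and 14 give x4 ≤ x3, x3 ≤ x2, x2 < x5, x5 < x4. Chaining: x4 ≤ x3 ≤ x2 < x5 < x4, which forces x4 < x4 — impossible.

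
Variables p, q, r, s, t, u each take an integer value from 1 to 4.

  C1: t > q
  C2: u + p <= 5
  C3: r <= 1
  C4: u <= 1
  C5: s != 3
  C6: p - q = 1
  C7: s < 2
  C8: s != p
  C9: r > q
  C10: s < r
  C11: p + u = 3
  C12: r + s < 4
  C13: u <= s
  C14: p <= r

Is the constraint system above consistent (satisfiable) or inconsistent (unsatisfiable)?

Unsatisfiable

From constraints 3 and 14: p ≤ r ≤ 1. From constraint 4: u ≤ 1. Hence p + u ≤ 2. But constraint 11 requires p + u = 3, and 3 > 2. Contradiction.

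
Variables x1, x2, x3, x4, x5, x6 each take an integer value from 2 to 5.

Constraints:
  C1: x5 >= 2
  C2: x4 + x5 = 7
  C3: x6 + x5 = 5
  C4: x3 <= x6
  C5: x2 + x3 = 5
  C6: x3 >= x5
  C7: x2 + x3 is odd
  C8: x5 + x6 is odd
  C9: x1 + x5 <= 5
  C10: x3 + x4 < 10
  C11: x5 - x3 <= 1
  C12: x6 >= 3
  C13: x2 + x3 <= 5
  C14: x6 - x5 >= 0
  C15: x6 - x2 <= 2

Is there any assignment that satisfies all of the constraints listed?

Take x1 = 3, x2 = 2, x3 = 3, x4 = 5, x5 = 2, x6 = 3. Then constraint 2: x4 + x5 = 7; constraint 3: x6 + x5 = 5, and every other listed constraint is also met.

Satisfiable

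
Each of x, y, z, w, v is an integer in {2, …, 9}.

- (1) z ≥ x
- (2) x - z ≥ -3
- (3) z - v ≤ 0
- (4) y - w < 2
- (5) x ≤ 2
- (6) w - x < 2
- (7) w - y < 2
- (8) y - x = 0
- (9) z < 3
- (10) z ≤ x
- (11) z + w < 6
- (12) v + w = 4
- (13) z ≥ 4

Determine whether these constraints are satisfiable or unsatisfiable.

From constraint 13: z ≥ 4. From constraints 5 and 10: z ≤ x and x ≤ 2, so z ≤ 2. But 2 < 4, so no value of z works.

Unsatisfiable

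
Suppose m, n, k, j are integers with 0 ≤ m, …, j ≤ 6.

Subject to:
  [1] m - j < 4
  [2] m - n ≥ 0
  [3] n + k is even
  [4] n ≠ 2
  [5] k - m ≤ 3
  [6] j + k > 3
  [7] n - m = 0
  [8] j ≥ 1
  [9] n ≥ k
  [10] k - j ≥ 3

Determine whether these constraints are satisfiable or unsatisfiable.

The assignment m = 4, n = 4, k = 4, j = 1 works:
  constraint 1 holds since m - j = 3.
  constraint 2 holds since m - n = 0.
The rest check out directly.

Satisfiable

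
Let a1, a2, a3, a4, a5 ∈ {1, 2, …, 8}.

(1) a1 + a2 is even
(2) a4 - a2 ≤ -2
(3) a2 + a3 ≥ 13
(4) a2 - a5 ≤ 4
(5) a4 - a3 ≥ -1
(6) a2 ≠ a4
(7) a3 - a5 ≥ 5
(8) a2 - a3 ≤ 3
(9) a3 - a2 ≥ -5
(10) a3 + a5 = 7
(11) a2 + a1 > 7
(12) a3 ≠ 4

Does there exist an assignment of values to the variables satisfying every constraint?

Unsatisfiable

Constraints 2, 4, 5, and 7 give a5 − a2 ≥ -4, a2 − a4 ≥ 2, a4 − a3 ≥ -1, a3 − a5 ≥ 5.
Adding all 4 inequalities: the left sides telescope to 0, and the right sides sum to (-4) + 2 + (-1) + 5 = 2. So 0 ≥ 2, which is false.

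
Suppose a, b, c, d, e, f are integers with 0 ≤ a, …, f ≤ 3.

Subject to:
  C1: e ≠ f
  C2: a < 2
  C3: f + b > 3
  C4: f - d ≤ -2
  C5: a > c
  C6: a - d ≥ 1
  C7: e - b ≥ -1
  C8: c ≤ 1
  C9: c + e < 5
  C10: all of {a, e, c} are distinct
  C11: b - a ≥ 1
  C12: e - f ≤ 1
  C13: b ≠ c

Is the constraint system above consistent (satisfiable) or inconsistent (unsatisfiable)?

Unsatisfiable

Constraints 4, 6, 7, 11, and 12 give d − f ≥ 2, f − e ≥ -1, e − b ≥ -1, b − a ≥ 1, a − d ≥ 1.
Adding all 5 inequalities: the left sides telescope to 0, and the right sides sum to 2 + (-1) + (-1) + 1 + 1 = 2. So 0 ≥ 2, which is false.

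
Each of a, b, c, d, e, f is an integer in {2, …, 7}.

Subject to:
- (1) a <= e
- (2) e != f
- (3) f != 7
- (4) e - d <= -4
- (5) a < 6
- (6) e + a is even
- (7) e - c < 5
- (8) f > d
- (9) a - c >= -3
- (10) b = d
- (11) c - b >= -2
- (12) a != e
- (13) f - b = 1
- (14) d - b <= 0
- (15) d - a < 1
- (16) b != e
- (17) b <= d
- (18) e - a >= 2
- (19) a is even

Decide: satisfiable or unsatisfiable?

Unsatisfiable

Constraints 4, 9, 11, 14, and 18 give c − b ≥ -2, b − d ≥ 0, d − e ≥ 4, e − a ≥ 2, a − c ≥ -3.
Adding all 5 inequalities: the left sides telescope to 0, and the right sides sum to (-2) + 0 + 4 + 2 + (-3) = 1. So 0 ≥ 1, which is false.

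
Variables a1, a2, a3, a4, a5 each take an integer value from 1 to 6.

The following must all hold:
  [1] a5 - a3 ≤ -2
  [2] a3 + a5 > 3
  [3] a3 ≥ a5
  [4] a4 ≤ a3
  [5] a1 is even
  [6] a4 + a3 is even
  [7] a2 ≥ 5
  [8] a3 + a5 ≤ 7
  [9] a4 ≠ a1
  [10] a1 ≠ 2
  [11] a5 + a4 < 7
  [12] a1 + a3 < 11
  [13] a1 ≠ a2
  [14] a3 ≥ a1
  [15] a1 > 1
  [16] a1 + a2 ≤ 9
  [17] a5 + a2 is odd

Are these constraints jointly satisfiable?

Satisfiable

Take a1 = 4, a2 = 5, a3 = 4, a4 = 2, a5 = 2. Then constraint 1: a5 - a3 = -2; constraint 2: a3 + a5 = 6; constraint 8: a3 + a5 = 6, and every other listed constraint is also met.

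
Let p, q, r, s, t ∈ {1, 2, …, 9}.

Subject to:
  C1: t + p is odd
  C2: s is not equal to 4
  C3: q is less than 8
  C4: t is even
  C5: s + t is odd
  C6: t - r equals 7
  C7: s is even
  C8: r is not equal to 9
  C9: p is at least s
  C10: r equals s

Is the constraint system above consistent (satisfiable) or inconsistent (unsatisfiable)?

Constraint 7 makes s even and constraint 4 makes t even, so s + t must be even. Constraint 5 says s + t is odd — contradiction.

Unsatisfiable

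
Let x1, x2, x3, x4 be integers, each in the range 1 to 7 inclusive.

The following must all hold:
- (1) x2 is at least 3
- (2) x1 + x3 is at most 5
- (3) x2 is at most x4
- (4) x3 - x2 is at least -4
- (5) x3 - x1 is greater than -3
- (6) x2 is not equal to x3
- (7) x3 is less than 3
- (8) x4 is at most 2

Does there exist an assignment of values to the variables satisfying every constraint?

From constraints 1 and 3: x4 ≥ x2 and x2 ≥ 3, so x4 ≥ 3. From constraint 8: x4 ≤ 2. But 2 < 3, so no value of x4 works.

Unsatisfiable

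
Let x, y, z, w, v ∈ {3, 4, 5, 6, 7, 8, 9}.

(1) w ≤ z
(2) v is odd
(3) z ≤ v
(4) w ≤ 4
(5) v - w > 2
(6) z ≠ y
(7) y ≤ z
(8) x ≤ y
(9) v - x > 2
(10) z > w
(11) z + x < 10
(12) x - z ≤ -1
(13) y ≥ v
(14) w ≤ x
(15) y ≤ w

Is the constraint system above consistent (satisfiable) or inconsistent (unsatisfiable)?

Constraints 3, 10, 13, and 15 give z ≤ v, v ≤ y, y ≤ w, w < z. Chaining: z ≤ v ≤ y ≤ w < z, which forces z < z — impossible.

Unsatisfiable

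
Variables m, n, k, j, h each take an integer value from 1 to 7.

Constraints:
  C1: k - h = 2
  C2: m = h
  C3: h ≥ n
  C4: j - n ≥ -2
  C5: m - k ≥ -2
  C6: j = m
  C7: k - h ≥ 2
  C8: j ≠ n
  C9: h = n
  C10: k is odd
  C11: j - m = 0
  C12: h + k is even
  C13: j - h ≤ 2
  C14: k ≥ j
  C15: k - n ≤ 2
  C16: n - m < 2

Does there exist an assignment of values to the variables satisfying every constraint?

Unsatisfiable

From constraints 2, 6, and 9, j = m = h = n, so j = n. But constraint 8 says j ≠ n. Contradiction.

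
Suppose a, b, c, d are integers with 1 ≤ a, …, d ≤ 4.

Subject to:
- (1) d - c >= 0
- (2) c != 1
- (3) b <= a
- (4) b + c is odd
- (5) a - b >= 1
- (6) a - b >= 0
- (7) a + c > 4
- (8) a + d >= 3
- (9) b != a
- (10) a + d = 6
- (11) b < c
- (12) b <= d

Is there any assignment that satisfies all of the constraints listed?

Satisfiable

Take a = 4, b = 1, c = 2, d = 2. Then constraint 1: d - c = 0; constraint 5: a - b = 3, and every other listed constraint is also met.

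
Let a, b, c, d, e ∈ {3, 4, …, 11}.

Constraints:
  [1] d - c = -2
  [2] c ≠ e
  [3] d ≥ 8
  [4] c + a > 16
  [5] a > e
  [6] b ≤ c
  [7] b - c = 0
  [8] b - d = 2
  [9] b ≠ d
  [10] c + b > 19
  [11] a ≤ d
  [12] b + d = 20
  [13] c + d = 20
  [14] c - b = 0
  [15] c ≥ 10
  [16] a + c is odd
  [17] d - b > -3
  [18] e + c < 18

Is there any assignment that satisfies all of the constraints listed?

Satisfiable

Setting (a, b, c, d, e) = (8, 11, 11, 9, 5) satisfies everything: constraint 1: d - c = -2; constraint 4: c + a = 19, and the others follow.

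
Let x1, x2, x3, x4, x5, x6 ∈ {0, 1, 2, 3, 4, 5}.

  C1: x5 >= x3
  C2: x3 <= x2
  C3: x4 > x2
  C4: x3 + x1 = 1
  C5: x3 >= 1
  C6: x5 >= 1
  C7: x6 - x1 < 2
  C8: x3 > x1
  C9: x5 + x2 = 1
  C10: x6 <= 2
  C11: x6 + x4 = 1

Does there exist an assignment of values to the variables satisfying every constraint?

Unsatisfiable

From constraint 6: x5 ≥ 1. From constraints 2 and 5: x2 ≥ x3 ≥ 1. Hence x5 + x2 ≥ 2. But constraint 9 requires x5 + x2 = 1, and 1 < 2. Contradiction.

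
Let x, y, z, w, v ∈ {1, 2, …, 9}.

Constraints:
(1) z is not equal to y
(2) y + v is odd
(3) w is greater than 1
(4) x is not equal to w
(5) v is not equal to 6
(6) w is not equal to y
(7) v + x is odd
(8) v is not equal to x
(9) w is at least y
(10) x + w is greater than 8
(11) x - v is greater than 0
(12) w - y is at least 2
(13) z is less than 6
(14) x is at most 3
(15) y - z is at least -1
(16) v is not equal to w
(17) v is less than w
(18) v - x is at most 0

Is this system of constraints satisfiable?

Take x = 2, y = 6, z = 5, w = 8, v = 1. Then constraint 10: x + w = 10; constraint 11: x - v = 1, and every other listed constraint is also met.

Satisfiable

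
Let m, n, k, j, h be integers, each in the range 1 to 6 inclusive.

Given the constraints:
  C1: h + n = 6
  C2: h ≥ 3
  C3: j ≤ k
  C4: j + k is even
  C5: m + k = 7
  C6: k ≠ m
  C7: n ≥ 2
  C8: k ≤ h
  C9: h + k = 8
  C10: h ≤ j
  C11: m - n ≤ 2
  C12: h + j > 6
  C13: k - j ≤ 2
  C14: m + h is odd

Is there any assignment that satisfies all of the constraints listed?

Satisfiable

Take m = 3, n = 2, k = 4, j = 4, h = 4. Then constraint 1: h + n = 6; constraint 5: m + k = 7; constraint 9: h + k = 8, and every other listed constraint is also met.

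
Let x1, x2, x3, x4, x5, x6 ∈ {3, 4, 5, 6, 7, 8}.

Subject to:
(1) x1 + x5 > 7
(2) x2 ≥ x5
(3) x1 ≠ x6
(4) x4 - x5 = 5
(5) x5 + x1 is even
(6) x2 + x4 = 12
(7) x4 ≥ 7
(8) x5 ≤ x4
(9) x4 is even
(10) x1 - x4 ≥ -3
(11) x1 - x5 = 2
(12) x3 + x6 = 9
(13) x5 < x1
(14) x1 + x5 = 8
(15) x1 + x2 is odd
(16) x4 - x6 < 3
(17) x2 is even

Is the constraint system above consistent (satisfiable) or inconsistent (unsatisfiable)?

Satisfiable

The assignment x1 = 5, x2 = 4, x3 = 3, x4 = 8, x5 = 3, x6 = 6 works:
  constraint 1 holds since x1 + x5 = 8.
  constraint 4 holds since x4 - x5 = 5.
  constraint 6 holds since x2 + x4 = 12.
The rest check out directly.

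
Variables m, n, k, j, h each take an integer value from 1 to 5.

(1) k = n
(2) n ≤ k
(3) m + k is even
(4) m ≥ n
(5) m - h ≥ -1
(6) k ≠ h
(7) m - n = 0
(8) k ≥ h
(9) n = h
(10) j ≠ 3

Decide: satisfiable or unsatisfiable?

Unsatisfiable

From constraints 1 and 9, k = n = h, so k = h. But constraint 6 says k ≠ h. Contradiction.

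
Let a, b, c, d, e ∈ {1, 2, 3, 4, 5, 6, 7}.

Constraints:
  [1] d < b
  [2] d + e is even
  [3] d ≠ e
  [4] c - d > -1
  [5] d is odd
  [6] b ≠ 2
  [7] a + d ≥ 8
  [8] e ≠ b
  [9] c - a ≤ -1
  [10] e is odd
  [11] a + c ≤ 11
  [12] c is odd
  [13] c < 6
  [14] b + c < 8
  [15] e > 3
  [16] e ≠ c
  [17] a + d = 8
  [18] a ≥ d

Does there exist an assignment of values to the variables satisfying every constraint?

Try a = 5, b = 4, c = 3, d = 3, e = 5.
Check constraint 4: c - d = 0; constraint 7: a + d = 8. The remaining constraints are straightforward to verify.

Satisfiable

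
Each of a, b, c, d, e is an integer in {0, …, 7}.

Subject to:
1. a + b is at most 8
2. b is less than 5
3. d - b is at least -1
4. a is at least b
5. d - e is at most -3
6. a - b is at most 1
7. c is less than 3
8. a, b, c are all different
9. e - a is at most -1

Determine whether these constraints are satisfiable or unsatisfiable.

Unsatisfiable

Constraints 3, 5, 6, and 9 give b − a ≥ -1, a − e ≥ 1, e − d ≥ 3, d − b ≥ -1.
Adding all 4 inequalities: the left sides telescope to 0, and the right sides sum to (-1) + 1 + 3 + (-1) = 2. So 0 ≥ 2, which is false.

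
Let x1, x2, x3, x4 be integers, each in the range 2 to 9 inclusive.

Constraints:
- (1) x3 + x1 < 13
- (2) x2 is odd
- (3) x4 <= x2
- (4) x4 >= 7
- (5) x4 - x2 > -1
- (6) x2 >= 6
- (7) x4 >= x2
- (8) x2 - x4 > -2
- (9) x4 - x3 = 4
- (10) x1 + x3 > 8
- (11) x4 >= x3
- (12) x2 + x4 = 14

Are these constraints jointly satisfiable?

Satisfiable

Setting (x1, x2, x3, x4) = (7, 7, 3, 7) satisfies everything: constraint 1: x3 + x1 = 10; constraint 5: x4 - x2 = 0; constraint 8: x2 - x4 = 0, and the others follow.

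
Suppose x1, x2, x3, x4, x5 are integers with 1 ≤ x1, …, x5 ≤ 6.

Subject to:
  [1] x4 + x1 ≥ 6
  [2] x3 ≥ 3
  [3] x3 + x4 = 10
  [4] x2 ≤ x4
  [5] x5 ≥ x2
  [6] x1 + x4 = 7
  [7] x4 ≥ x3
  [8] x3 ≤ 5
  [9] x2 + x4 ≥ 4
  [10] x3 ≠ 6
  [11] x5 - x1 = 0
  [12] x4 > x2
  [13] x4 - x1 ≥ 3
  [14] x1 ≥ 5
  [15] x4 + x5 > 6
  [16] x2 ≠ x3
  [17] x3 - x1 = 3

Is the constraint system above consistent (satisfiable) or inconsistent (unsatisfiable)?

Unsatisfiable

From constraint 14: x1 ≥ 5. From constraints 2 and 7: x4 ≥ x3 ≥ 3. Hence x1 + x4 ≥ 8. But constraint 6 requires x1 + x4 = 7, and 7 < 8. Contradiction.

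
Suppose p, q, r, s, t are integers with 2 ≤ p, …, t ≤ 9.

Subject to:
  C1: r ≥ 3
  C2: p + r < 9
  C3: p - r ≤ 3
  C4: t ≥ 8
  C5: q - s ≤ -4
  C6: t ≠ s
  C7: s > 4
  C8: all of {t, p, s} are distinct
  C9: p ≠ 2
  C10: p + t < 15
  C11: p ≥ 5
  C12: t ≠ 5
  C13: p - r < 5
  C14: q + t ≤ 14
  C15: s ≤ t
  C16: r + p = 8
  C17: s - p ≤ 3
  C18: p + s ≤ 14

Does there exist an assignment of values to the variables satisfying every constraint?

Satisfiable

Setting (p, q, r, s, t) = (5, 3, 3, 7, 8) satisfies everything: constraint 2: p + r = 8; constraint 3: p - r = 2; constraint 5: q - s = -4, and the others follow.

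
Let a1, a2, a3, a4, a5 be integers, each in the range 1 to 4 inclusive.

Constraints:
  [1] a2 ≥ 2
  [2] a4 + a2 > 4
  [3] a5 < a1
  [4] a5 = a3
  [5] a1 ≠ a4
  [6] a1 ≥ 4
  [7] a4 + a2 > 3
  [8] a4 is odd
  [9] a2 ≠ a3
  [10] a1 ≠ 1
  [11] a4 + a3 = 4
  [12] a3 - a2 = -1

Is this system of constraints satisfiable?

One satisfying assignment is a1 = 4, a2 = 4, a3 = 3, a4 = 1, a5 = 3.
For the less obvious constraints — constraint 2: a4 + a2 = 5; constraint 7: a4 + a2 = 5 — and the others hold by inspection.

Satisfiable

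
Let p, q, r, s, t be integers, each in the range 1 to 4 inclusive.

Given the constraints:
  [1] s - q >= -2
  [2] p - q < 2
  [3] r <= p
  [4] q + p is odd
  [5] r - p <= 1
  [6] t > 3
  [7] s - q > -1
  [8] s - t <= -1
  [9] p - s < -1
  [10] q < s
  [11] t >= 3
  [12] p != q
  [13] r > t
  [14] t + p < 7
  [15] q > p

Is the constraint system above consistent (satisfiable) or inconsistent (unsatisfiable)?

Constraints 3, 8, 10, 13, and 15 give q < s, s < t, t < r, r ≤ p, p < q. Chaining: q < s < t < r ≤ p < q, which forces q < q — impossible.

Unsatisfiable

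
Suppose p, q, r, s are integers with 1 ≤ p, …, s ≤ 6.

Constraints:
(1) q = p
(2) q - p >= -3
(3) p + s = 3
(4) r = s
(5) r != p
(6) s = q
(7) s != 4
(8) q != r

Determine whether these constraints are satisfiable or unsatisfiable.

From constraints 1, 4, and 6, r = s = q = p, so r = p. But constraint 5 says r ≠ p. Contradiction.

Unsatisfiable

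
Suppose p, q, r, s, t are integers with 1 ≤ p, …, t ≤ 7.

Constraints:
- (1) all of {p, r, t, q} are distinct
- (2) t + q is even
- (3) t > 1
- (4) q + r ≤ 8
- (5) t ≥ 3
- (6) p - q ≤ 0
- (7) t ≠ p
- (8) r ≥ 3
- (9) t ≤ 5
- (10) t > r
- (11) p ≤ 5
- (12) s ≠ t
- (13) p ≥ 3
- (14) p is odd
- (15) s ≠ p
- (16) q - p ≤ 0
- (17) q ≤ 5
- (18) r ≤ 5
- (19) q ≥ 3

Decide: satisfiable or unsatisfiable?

Unsatisfiable

Constraints 5, 8, 9, 11, 13, 17, 18, and 19 confine each of p, r, t, q to the 3 values {3, …, 5}.
Constraint 1 requires all 4 of them to be distinct, but only 3 values are available — impossible by the pigeonhole principle.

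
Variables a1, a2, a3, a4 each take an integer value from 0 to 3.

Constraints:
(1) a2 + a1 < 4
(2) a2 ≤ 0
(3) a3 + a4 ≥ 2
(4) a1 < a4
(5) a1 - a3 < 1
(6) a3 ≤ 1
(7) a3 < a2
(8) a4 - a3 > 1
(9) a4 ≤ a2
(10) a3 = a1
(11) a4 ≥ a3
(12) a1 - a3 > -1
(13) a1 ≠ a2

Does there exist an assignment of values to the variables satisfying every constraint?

Unsatisfiable

From constraint 6: a3 ≤ 1. From constraints 2 and 9: a4 ≤ a2 ≤ 0. Hence a3 + a4 ≤ 1. But constraint 3 requires a3 + a4 ≥ 2, and 2 > 1. Contradiction.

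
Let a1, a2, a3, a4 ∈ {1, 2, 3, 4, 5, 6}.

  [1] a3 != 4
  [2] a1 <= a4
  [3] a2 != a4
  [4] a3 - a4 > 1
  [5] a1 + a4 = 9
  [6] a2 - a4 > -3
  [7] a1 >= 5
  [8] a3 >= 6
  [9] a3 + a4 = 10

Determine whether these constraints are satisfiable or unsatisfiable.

Unsatisfiable

From constraint 8: a3 ≥ 6. From constraints 2 and 7: a4 ≥ a1 ≥ 5. Hence a3 + a4 ≥ 11. But constraint 9 requires a3 + a4 = 10, and 10 < 11. Contradiction.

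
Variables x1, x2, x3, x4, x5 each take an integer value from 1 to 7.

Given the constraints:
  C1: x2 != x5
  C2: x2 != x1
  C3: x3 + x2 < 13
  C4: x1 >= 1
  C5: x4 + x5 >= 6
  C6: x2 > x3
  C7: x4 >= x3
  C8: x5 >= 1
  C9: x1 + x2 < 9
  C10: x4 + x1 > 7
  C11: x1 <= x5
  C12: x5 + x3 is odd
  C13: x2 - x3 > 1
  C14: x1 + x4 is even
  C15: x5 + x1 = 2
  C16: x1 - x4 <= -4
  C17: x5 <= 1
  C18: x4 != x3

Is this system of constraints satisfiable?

Satisfiable

The assignment x1 = 1, x2 = 7, x3 = 4, x4 = 7, x5 = 1 works:
  constraint 3 holds since x3 + x2 = 11.
  constraint 5 holds since x4 + x5 = 8.
  constraint 9 holds since x1 + x2 = 8.
The rest check out directly.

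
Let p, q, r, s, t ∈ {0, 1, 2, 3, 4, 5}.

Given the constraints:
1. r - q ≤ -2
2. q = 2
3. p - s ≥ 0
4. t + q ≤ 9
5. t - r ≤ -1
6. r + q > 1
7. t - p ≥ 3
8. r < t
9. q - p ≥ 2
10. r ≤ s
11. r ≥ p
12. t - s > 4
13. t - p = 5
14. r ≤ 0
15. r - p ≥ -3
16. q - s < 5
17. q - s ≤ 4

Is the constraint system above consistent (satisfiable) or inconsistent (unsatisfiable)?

Unsatisfiable

Constraints 1, 3, 5, 7, and 17 give r − t ≥ 1, t − p ≥ 3, p − s ≥ 0, s − q ≥ -4, q − r ≥ 2.
Adding all 5 inequalities: the left sides telescope to 0, and the right sides sum to 1 + 3 + 0 + (-4) + 2 = 2. So 0 ≥ 2, which is false.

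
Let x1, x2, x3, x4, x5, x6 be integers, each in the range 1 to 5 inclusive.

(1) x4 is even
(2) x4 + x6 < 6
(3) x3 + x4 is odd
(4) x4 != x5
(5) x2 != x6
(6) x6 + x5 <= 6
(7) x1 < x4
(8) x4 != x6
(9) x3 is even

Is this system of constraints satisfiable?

Unsatisfiable

Constraint 9 makes x3 even and constraint 1 makes x4 even, so x3 + x4 must be even. Constraint 3 says x3 + x4 is odd — contradiction.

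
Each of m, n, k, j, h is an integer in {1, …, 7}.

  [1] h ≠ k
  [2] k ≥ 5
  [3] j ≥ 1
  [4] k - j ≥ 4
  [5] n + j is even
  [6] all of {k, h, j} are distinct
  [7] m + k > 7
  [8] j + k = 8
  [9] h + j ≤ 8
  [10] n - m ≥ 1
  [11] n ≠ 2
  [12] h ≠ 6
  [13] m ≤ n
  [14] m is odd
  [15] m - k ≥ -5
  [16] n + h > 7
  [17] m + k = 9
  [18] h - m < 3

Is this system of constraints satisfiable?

Satisfiable

Try m = 3, n = 6, k = 6, j = 2, h = 4.
Check constraint 4: k - j = 4; constraint 7: m + k = 9; constraint 8: j + k = 8. The remaining constraints are straightforward to verify.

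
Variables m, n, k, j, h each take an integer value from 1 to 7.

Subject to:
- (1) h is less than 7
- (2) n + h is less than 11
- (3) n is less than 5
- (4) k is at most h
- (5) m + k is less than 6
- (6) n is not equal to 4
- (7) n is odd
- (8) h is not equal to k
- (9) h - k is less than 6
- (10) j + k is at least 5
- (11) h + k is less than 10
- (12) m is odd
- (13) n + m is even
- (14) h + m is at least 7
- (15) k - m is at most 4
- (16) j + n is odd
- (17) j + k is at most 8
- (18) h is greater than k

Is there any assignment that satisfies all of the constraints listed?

Setting (m, n, k, j, h) = (1, 3, 2, 4, 6) satisfies everything: constraint 2: n + h = 9; constraint 5: m + k = 3, and the others follow.

Satisfiable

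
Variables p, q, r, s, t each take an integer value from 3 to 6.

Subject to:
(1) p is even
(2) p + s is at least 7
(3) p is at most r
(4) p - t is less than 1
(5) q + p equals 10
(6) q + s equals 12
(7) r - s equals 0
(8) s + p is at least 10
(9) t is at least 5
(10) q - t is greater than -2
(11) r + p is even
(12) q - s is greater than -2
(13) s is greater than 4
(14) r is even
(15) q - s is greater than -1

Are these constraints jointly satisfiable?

Satisfiable

Try p = 4, q = 6, r = 6, s = 6, t = 6.
Check constraint 2: p + s = 10; constraint 4: p - t = -2; constraint 5: q + p = 10. The remaining constraints are straightforward to verify.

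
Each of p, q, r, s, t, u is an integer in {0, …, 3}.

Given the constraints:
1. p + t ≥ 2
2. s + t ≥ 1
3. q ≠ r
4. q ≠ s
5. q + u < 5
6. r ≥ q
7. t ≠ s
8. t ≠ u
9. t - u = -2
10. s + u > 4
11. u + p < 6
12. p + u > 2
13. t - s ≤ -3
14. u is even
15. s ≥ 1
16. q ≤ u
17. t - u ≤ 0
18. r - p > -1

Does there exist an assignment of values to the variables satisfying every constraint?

Satisfiable

Take p = 2, q = 0, r = 3, s = 3, t = 0, u = 2. Then constraint 1: p + t = 2; constraint 2: s + t = 3, and every other listed constraint is also met.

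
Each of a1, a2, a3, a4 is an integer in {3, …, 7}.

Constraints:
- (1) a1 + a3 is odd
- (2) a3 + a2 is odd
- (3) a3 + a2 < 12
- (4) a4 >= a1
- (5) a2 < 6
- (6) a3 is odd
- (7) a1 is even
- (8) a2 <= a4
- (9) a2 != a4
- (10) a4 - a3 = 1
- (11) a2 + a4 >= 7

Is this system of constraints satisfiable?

Satisfiable

Take a1 = 4, a2 = 4, a3 = 5, a4 = 6. Then constraint 3: a3 + a2 = 9; constraint 10: a4 - a3 = 1; constraint 11: a2 + a4 = 10, and every other listed constraint is also met.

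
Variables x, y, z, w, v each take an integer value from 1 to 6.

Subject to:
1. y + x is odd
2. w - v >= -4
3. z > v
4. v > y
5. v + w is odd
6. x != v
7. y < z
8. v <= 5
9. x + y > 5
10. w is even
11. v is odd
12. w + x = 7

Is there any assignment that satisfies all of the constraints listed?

Satisfiable

Try x = 5, y = 2, z = 4, w = 2, v = 3.
Check constraint 2: w - v = -1; constraint 9: x + y = 7; constraint 12: w + x = 7. The remaining constraints are straightforward to verify.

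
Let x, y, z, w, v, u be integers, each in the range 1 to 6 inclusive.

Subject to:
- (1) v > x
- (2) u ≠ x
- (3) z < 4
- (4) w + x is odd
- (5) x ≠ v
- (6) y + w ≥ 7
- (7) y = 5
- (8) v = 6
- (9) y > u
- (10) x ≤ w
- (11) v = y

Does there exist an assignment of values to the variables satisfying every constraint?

Constraint 8 fixes v = 6 and constraint 7 fixes y = 5, but constraint 11 requires v = y. Since 6 ≠ 5, contradiction.

Unsatisfiable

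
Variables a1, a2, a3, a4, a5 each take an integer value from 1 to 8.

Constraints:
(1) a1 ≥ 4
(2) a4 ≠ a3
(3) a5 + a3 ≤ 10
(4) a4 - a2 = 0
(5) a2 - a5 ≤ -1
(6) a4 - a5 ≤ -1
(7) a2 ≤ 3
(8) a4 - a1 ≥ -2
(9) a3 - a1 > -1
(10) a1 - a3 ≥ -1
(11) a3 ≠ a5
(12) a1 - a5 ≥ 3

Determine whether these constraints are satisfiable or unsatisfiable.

Constraints 6, 8, and 12 give a4 − a1 ≥ -2, a1 − a5 ≥ 3, a5 − a4 ≥ 1.
Adding all 3 inequalities: the left sides telescope to 0, and the right sides sum to (-2) + 3 + 1 = 2. So 0 ≥ 2, which is false.

Unsatisfiable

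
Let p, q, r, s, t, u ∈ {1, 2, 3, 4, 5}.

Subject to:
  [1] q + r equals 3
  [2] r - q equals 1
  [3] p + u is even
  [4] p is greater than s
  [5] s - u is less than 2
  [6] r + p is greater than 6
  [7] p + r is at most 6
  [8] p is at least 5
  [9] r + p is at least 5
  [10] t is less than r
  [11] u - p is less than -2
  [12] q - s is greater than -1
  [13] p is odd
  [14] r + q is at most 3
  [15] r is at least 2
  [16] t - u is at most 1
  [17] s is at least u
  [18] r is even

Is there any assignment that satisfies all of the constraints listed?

From constraint 8: p ≥ 5. From constraint 15: r ≥ 2. Hence p + r ≥ 7. But constraint 7 requires p + r ≤ 6, and 6 < 7. Contradiction.

Unsatisfiable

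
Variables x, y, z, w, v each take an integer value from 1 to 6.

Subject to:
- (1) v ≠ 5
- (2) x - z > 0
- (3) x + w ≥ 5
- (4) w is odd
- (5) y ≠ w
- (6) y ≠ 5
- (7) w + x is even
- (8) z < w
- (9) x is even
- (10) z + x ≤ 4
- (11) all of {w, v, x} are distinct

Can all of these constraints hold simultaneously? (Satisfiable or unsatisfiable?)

Unsatisfiable

Constraint 4 makes w odd and constraint 9 makes x even, so w + x must be odd. Constraint 7 says w + x is even — contradiction.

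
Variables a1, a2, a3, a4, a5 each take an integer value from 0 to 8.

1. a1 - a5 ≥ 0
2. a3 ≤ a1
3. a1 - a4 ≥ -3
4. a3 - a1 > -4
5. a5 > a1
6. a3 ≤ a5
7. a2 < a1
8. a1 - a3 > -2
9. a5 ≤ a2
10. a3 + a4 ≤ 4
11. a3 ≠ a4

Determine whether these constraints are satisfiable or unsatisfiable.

Unsatisfiable

Constraints 5, 7, and 9 give a5 ≤ a2, a2 < a1, a1 < a5. Chaining: a5 ≤ a2 < a1 < a5, which forces a5 < a5 — impossible.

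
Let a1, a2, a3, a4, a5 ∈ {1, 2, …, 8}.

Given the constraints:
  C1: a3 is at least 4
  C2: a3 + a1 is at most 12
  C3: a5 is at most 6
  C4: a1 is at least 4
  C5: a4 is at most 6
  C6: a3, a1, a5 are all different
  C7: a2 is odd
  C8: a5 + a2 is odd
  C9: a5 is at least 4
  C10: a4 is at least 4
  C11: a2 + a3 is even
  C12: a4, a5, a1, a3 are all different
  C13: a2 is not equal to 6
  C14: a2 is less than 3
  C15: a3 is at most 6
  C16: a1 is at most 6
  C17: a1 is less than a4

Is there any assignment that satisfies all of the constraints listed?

Unsatisfiable

Constraints 1, 3, 4, 5, 9, 10, 15, and 16 confine each of a4, a5, a1, a3 to the 3 values {4, …, 6}.
Constraint 12 requires all 4 of them to be distinct, but only 3 values are available — impossible by the pigeonhole principle.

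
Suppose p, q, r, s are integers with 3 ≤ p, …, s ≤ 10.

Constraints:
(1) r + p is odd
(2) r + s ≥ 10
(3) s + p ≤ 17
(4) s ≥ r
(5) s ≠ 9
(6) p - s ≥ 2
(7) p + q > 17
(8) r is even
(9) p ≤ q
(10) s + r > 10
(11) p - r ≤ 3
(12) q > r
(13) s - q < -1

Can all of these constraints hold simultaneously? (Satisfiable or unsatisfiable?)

Satisfiable

One satisfying assignment is p = 9, q = 9, r = 6, s = 6.
For the less obvious constraints — constraint 2: r + s = 12; constraint 3: s + p = 15; constraint 6: p - s = 3 — and the others hold by inspection.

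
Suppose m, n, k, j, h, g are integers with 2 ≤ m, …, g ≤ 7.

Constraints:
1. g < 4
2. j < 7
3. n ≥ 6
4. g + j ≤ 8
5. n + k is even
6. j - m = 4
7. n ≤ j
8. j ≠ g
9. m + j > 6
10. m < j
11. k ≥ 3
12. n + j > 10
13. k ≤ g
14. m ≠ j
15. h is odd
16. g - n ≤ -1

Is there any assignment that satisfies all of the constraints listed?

From constraints 11 and 13: g ≥ k ≥ 3. From constraints 3 and 7: j ≥ n ≥ 6. Hence g + j ≥ 9. But constraint 4 requires g + j ≤ 8, and 8 < 9. Contradiction.

Unsatisfiable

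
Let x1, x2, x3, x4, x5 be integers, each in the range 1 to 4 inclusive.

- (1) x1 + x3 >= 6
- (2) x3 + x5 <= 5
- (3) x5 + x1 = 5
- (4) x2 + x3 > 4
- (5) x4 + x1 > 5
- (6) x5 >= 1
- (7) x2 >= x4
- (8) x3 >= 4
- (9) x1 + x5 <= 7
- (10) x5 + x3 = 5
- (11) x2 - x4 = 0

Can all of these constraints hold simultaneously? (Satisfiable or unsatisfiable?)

The assignment x1 = 4, x2 = 2, x3 = 4, x4 = 2, x5 = 1 works:
  constraint 1 holds since x1 + x3 = 8.
  constraint 2 holds since x3 + x5 = 5.
The rest check out directly.

Satisfiable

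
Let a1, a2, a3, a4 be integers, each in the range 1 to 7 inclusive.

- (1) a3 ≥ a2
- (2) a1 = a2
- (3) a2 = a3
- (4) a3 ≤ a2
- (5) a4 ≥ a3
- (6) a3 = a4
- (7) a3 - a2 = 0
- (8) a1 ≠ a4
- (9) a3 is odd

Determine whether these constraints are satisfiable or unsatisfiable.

Unsatisfiable

From constraints 2, 3, and 6, a1 = a2 = a3 = a4, so a1 = a4. But constraint 8 says a1 ≠ a4. Contradiction.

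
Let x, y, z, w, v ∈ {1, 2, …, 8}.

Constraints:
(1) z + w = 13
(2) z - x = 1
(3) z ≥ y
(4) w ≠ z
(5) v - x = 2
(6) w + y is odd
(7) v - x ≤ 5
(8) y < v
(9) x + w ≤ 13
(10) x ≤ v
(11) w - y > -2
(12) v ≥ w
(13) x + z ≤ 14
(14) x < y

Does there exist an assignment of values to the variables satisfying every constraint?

Setting (x, y, z, w, v) = (5, 6, 6, 7, 7) satisfies everything: constraint 1: z + w = 13; constraint 2: z - x = 1; constraint 5: v - x = 2, and the others follow.

Satisfiable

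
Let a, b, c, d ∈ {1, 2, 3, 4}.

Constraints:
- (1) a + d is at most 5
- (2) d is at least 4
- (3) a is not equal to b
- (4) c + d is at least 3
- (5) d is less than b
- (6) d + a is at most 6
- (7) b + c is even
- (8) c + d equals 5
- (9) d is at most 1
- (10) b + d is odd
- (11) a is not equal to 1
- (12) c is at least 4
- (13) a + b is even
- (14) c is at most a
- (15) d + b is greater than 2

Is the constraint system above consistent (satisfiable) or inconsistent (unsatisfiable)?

Unsatisfiable

From constraint 2: d ≥ 4. From constraints 12 and 14: a ≥ c ≥ 4. Hence d + a ≥ 8. But constraint 6 requires d + a ≤ 6, and 6 < 8. Contradiction.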